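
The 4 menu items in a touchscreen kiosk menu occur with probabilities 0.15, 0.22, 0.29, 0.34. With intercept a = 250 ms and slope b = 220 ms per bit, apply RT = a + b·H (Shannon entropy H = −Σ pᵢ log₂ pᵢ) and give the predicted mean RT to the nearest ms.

676 ms

Entropy contributions −pᵢ log₂ pᵢ: 0.4105, 0.4806, 0.5179, 0.5292; sum H = 1.9382 bits.
RT = a + bH = 250 + 220·1.9382 = 676.40 ms.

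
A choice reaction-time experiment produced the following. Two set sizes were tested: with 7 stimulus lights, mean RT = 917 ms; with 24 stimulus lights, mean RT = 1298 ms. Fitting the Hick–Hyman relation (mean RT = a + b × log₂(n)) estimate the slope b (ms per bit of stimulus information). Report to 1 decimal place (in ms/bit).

b = (RT₂ − RT₁)/(log₂ n₂ − log₂ n₁) = (1298 − 917)/(4.5850 − 2.8074) = 214.333 ms/bit.

214.3 ms/bit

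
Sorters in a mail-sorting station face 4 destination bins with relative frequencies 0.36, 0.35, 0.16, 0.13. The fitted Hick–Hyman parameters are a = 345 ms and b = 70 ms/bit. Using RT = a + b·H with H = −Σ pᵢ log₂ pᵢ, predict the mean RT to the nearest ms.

476 ms

H = 0.36·log₂(1/0.36) + 0.35·log₂(1/0.35) + 0.16·log₂(1/0.16) + 0.13·log₂(1/0.13) = 1.8664 bits.
RT = 345 + 70 × 1.8664 = 475.65 ms.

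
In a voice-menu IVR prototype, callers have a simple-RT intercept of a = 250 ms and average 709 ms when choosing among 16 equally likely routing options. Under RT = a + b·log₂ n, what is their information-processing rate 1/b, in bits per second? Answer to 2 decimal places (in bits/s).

b = (709 − 250)/log₂ 16 = 459/4 = 114.750 ms per bit = 0.11475 s/bit; the reciprocal is 8.715 bits/s.

8.71 bits/s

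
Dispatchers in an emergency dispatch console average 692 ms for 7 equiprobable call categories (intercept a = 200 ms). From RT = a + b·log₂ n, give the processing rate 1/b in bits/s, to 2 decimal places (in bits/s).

b = (692 − 200)/log₂ 7 = 492/2.8074 = 175.254 ms per bit = 0.17525 s/bit; the reciprocal is 5.706 bits/s.

5.71 bits/s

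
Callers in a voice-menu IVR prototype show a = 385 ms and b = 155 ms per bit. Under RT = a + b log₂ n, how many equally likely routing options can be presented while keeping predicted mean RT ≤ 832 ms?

7

Information budget: (832 − 385)/155 = 2.8839 bits, so n ≤ 2^2.8839 = 7.381 → at most 7.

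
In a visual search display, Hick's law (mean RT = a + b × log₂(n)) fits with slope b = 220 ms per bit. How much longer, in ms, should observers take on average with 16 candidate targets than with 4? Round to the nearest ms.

440 ms

The intercept a cancels: ΔRT = b·(log₂ n₂ − log₂ n₁) = b·log₂(n₂/n₁).
log₂(16) − log₂(4) = log₂(16/4) = log₂(4) = 2.
ΔRT = 220 × 2.0000 = 440.000 ms.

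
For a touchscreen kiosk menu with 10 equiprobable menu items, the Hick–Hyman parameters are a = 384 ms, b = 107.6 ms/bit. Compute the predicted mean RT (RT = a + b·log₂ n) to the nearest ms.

741 ms

log₂(10) = 3.3219 bits, so RT = 384 + 107.6 × 3.3219 ≈ 741.439 ms.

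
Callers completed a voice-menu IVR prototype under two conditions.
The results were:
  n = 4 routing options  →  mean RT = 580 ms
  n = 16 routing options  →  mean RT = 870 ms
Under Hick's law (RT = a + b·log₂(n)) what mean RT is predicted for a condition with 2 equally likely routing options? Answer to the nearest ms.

435 ms

Fit slope and intercept:
  b = (870 − 580) / (log₂ 16 − log₂ 4) = 290 / (4 − 2) = 145 ms/bit
  a = 580 − 145 × 2 = 290 ms
Then RT(2) = 290 + 145 × log₂ 2 = 290 + 145 × 1 ≈ 435.000 ms.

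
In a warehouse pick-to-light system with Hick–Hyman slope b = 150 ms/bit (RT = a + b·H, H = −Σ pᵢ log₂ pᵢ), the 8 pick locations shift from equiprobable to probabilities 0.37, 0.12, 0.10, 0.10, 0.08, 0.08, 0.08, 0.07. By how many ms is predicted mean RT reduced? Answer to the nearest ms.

Equiprobable entropy H₀ = log₂ 8 = 3.0000 bits.
Skewed entropy H = −Σ pᵢ log₂ pᵢ = 2.7053 bits.
ΔRT = b·(H₀ − H) = 150 × 0.2947 = 44.21 ms.

44 ms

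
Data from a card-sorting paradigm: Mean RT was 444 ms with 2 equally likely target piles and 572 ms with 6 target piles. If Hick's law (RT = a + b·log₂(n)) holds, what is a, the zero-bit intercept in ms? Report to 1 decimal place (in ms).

363.2 ms

b = (RT₂ − RT₁)/(log₂ n₂ − log₂ n₁) = (572 − 444)/(2.5850 − 1) = 80.759 ms/bit.
a = RT₁ − b·log₂ n₁ = 444 − 80.759 × 1 = 363.241 ms.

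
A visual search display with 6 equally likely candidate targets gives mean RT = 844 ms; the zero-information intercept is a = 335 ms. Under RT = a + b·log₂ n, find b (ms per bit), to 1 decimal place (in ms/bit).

log₂(6) = 2.5850 bits.
b = (RT − a)/log₂ n = (844 − 335) / 2.5850 = 196.908 ms/bit.

196.9 ms/bit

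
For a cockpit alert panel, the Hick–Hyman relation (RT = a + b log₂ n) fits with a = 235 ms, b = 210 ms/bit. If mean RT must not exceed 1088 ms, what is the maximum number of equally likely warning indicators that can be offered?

Information budget: (1088 − 235)/210 = 4.0619 bits, so n ≤ 2^4.0619 = 16.701 → at most 16.

16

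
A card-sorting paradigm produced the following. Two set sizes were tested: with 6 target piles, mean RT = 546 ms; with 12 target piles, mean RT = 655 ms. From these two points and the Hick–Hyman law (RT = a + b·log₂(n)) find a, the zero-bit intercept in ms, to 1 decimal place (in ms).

264.2 ms

Slope: b = (655 − 546) / (log₂ 12 − log₂ 6) = 109/1.0000 = 109.000 ms/bit.
Intercept: a = 546 − 109.000·log₂(6) = 264.239 ms.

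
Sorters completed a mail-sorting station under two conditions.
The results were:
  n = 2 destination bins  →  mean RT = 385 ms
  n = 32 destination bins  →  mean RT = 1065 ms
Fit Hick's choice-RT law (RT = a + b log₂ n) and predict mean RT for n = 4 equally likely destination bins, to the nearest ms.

Fit slope and intercept:
  b = (1065 − 385) / (log₂ 32 − log₂ 2) = 680 / (5 − 1) = 170 ms/bit
  a = 385 − 170 × 1 = 215 ms
Then RT(4) = 215 + 170 × log₂ 4 = 215 + 170 × 2 ≈ 555.000 ms.

555 ms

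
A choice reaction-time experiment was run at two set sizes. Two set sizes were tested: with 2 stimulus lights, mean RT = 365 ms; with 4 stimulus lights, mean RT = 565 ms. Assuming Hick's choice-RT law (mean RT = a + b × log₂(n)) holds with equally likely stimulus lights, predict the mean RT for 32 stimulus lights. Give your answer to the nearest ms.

With log₂ n on the abscissa the relation is linear; from the two conditions:
  b = (565 − 365) / (log₂ 4 − log₂ 2) = 200 / (2 − 1) = 200 ms/bit
  a = 365 − 200 × 1 = 165 ms
Then RT(32) = 165 + 200 × log₂ 32 = 165 + 200 × 5 ≈ 1165.000 ms.

1165 ms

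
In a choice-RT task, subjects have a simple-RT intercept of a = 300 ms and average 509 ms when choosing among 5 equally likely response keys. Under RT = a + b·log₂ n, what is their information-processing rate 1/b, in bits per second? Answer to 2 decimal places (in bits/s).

11.11 bits/s

Choice component = 509 − 300 = 209 ms over log₂(5) = 2.3219 bits.
b = 209 / 2.3219 = 90.011 ms/bit, so 1/b = 11.110 bits/s.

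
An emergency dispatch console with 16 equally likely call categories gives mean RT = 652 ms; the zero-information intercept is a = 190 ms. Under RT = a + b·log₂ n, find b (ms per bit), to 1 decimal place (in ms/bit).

log₂(16) = 4 bits.
b = (RT − a)/log₂ n = (652 − 190) / 4 = 115.500 ms/bit.

115.5 ms/bit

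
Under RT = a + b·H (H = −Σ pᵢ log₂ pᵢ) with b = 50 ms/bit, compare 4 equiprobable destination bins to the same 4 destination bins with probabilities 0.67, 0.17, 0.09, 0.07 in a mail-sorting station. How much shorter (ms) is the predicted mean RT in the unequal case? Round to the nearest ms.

The RT saving is b·ΔH. Equiprobable H₀ = log₂(4) = 2.0000 bits; with the given probabilities H = 1.4029 bits.
b·(H₀ − H) = 50 × (2.0000 − 1.4029) = 29.86 ms.

30 ms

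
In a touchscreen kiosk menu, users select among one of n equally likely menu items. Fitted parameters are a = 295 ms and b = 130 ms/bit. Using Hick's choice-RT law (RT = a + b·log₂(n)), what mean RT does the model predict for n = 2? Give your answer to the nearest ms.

log₂(2) = 1 bits, so RT = 295 + 130 × 1 ≈ 425.000 ms.

425 ms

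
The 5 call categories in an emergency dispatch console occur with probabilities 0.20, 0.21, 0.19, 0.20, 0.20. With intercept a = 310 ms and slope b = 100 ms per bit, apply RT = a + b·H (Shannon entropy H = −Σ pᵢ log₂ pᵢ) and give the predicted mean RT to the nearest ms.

Entropy contributions −pᵢ log₂ pᵢ: 0.4644, 0.4728, 0.4552, 0.4644, 0.4644; sum H = 2.3212 bits.
RT = a + bH = 310 + 100·2.3212 = 542.12 ms.

542 ms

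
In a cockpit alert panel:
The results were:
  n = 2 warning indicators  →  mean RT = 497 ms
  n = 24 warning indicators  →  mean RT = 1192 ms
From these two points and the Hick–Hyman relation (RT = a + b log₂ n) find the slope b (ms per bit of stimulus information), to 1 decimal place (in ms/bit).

193.9 ms/bit

The slope on a log₂ axis is (1192 − 497) / (4.5850 − 1) = 193.865 ms/bit.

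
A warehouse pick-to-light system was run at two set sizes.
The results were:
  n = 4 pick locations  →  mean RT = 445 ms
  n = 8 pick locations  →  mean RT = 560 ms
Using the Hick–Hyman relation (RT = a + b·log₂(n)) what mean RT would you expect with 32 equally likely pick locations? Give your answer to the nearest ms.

790 ms

RT is linear in log₂ n, so two points fix the line:
  b = (560 − 445) / (log₂ 8 − log₂ 4) = 115 / (3 − 2) = 115 ms/bit
  a = 445 − 115 × 2 = 215 ms
Then RT(32) = 215 + 115 × log₂ 32 = 215 + 115 × 5 ≈ 790.000 ms.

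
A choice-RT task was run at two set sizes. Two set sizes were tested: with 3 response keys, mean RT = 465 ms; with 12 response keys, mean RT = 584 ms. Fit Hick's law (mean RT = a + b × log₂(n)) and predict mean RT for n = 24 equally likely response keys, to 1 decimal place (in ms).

RT is linear in log₂ n, so two points fix the line:
  b = (584 − 465) / (log₂ 12 − log₂ 3) = 119 / (3.5850 − 1.5850) = 59.500 ms/bit
  a = 465 − 59.500 × 1.5850 = 370.695 ms
Then RT(24) = 370.695 + 59.500 × log₂ 24 = 370.695 + 59.500 × 4.5850 ≈ 643.500 ms.

643.5 ms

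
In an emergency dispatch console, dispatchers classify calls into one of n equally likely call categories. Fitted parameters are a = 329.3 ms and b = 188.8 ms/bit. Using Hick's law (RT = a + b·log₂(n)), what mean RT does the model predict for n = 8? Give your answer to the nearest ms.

896 ms

log₂(8) = 3 bits, so RT = 329.3 + 188.8 × 3 ≈ 895.700 ms.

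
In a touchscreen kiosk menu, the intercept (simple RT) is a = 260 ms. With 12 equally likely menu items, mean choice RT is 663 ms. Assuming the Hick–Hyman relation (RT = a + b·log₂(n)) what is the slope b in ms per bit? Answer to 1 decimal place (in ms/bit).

112.4 ms/bit

12 alternatives carry log₂ 12 = 3.5850 bits; the choice cost is 663 − 260 = 403 ms, so b = 403/3.5850 = 112.414 ms/bit.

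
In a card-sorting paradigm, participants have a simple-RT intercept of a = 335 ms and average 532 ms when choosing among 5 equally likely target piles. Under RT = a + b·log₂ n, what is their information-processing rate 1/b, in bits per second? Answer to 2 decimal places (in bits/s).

11.79 bits/s

b = (532 − 335)/log₂ 5 = 197/2.3219 = 84.843 ms per bit = 0.08484 s/bit; the reciprocal is 11.786 bits/s.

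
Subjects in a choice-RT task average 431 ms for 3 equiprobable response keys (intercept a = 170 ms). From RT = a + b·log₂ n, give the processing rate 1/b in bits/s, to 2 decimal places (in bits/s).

Choice component = 431 − 170 = 261 ms over log₂(3) = 1.5850 bits.
b = 261 / 1.5850 = 164.673 ms/bit, so 1/b = 6.073 bits/s.

6.07 bits/s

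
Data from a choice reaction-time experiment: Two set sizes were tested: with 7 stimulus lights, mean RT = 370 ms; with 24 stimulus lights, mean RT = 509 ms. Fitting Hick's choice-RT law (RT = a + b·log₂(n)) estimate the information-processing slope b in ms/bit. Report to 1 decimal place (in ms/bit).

The slope on a log₂ axis is (509 − 370) / (4.5850 − 2.8074) = 78.195 ms/bit.

78.2 ms/bit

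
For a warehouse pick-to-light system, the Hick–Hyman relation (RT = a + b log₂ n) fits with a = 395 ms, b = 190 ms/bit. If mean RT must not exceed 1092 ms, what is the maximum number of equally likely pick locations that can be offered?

Information budget: (1092 − 395)/190 = 3.6684 bits, so n ≤ 2^3.6684 = 12.715 → at most 12.

12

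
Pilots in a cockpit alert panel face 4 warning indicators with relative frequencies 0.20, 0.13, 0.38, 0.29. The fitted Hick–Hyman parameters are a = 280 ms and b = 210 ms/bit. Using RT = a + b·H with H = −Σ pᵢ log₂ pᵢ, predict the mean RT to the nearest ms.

678 ms

Entropy contributions −pᵢ log₂ pᵢ: 0.4644, 0.3826, 0.5305, 0.5179; sum H = 1.8954 bits.
RT = a + bH = 280 + 210·1.8954 = 678.03 ms.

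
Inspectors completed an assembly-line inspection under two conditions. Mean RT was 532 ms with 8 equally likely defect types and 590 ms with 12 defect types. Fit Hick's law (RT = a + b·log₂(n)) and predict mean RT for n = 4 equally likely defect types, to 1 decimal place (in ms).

432.8 ms

RT is linear in log₂ n, so two points fix the line:
  b = (590 − 532) / (log₂ 12 − log₂ 8) = 58 / (3.5850 − 3) = 99.152 ms/bit
  a = 532 − 99.152 × 3 = 234.545 ms
Then RT(4) = 234.545 + 99.152 × log₂ 4 = 234.545 + 99.152 × 2 ≈ 432.848 ms.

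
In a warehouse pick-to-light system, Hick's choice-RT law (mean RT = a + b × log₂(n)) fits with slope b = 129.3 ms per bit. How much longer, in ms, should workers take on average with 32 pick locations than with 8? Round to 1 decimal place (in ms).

258.6 ms

Only the slope matters, since a is common to both: ΔRT = b·log₂(n₂/n₁).
log₂(32) − log₂(8) = log₂(32/8) = log₂(4) = 2.
ΔRT = 129.3 × 2.0000 = 258.600 ms.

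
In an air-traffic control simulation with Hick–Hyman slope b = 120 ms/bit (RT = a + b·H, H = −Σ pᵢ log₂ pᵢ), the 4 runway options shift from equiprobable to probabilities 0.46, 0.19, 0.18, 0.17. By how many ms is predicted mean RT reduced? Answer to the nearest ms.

Equiprobable entropy H₀ = log₂ 4 = 2.0000 bits.
Skewed entropy H = −Σ pᵢ log₂ pᵢ = 1.8505 bits.
ΔRT = b·(H₀ − H) = 120 × 0.1495 = 17.95 ms.

18 ms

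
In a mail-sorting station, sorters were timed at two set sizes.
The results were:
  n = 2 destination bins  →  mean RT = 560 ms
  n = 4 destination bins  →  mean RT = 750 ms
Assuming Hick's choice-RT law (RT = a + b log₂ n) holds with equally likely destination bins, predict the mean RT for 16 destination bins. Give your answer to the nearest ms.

RT is linear in log₂ n, so two points fix the line:
  b = (750 − 560) / (log₂ 4 − log₂ 2) = 190 / (2 − 1) = 190 ms/bit
  a = 560 − 190 × 1 = 370 ms
Then RT(16) = 370 + 190 × log₂ 16 = 370 + 190 × 4 ≈ 1130.000 ms.

1130 ms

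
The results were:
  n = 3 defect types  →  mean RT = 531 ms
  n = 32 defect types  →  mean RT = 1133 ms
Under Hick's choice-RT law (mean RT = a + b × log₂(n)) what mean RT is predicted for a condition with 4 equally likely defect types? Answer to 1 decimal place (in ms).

604.2 ms

RT is linear in log₂ n, so two points fix the line:
  b = (1133 − 531) / (log₂ 32 − log₂ 3) = 602 / (5 − 1.5850) = 176.279 ms/bit
  a = 531 − 176.279 × 1.5850 = 251.604 ms
Then RT(4) = 251.604 + 176.279 × log₂ 4 = 251.604 + 176.279 × 2 ≈ 604.162 ms.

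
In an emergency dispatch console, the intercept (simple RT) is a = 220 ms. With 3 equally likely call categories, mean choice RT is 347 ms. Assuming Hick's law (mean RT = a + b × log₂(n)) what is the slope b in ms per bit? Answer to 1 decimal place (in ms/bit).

3 alternatives carry log₂ 3 = 1.5850 bits; the choice cost is 347 − 220 = 127 ms, so b = 127/1.5850 = 80.128 ms/bit.

80.1 ms/bit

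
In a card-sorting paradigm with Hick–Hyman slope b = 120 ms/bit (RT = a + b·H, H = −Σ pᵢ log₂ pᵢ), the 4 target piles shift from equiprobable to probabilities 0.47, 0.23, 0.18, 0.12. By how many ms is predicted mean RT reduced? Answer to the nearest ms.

The RT saving is b·ΔH. Equiprobable H₀ = log₂(4) = 2.0000 bits; with the given probabilities H = 1.8120 bits.
b·(H₀ − H) = 120 × (2.0000 − 1.8120) = 22.56 ms.

23 ms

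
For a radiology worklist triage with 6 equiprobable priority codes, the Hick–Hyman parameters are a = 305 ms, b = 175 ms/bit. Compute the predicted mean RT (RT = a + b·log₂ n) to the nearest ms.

757 ms

log₂(6) = 2.5850 bits, so RT = 305 + 175 × 2.5850 ≈ 757.368 ms.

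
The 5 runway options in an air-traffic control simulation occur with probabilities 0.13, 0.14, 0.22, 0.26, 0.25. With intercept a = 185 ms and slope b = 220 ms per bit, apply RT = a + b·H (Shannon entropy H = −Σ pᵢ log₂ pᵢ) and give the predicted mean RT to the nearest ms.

683 ms

H = 0.13·log₂(1/0.13) + 0.14·log₂(1/0.14) + 0.22·log₂(1/0.22) + 0.26·log₂(1/0.26) + 0.25·log₂(1/0.25) = 2.2656 bits.
RT = 185 + 220 × 2.2656 = 683.44 ms.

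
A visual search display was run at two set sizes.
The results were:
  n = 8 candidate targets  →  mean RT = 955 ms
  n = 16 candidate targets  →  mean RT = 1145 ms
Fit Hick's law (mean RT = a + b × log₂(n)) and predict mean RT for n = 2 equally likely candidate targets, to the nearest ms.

575 ms

Fit slope and intercept:
  b = (1145 − 955) / (log₂ 16 − log₂ 8) = 190 / (4 − 3) = 190 ms/bit
  a = 955 − 190 × 3 = 385 ms
Then RT(2) = 385 + 190 × log₂ 2 = 385 + 190 × 1 ≈ 575.000 ms.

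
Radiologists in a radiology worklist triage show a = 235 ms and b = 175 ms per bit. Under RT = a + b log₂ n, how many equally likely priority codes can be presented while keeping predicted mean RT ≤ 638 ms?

4

Information budget: (638 − 235)/175 = 2.3029 bits, so n ≤ 2^2.3029 = 4.934 → at most 4.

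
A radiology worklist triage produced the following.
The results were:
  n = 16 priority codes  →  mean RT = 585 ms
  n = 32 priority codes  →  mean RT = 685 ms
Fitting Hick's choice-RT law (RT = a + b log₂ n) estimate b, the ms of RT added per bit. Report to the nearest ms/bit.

100 ms/bit

Slope: b = (685 − 585) / (log₂ 32 − log₂ 16) = 100/1.0000 = 100 ms/bit.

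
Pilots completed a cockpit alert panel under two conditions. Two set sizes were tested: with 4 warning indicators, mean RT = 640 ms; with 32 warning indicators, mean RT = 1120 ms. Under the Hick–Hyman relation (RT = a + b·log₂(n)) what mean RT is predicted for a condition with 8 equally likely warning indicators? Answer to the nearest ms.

RT is linear in log₂ n, so two points fix the line:
  b = (1120 − 640) / (log₂ 32 − log₂ 4) = 480 / (5 − 2) = 160 ms/bit
  a = 640 − 160 × 2 = 320 ms
Then RT(8) = 320 + 160 × log₂ 8 = 320 + 160 × 3 ≈ 800.000 ms.

800 ms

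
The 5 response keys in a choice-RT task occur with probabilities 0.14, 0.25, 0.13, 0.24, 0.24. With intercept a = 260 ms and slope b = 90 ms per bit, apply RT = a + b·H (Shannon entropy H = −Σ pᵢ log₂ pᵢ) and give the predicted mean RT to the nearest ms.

464 ms

H = 0.14·log₂(1/0.14) + 0.25·log₂(1/0.25) + 0.13·log₂(1/0.13) + 0.24·log₂(1/0.24) + 0.24·log₂(1/0.24) = 2.2680 bits.
RT = 260 + 90 × 2.2680 = 464.12 ms.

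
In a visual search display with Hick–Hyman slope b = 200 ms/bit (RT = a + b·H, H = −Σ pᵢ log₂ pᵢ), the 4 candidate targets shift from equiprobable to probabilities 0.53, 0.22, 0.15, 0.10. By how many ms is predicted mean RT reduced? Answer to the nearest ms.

58 ms

Equiprobable entropy H₀ = log₂ 4 = 2.0000 bits.
Skewed entropy H = −Σ pᵢ log₂ pᵢ = 1.7088 bits.
ΔRT = b·(H₀ − H) = 200 × 0.2912 = 58.25 ms.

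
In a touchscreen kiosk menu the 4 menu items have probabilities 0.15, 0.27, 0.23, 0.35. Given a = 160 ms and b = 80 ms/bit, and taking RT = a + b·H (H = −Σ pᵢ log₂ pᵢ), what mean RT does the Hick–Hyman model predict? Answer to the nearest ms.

Entropy contributions −pᵢ log₂ pᵢ: 0.4105, 0.5100, 0.4877, 0.5301; sum H = 1.9383 bits.
RT = a + bH = 160 + 80·1.9383 = 315.07 ms.

315 ms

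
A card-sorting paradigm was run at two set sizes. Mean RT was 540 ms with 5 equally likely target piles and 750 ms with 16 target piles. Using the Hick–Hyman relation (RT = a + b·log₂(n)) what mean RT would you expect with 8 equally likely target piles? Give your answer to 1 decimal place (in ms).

With log₂ n on the abscissa the relation is linear; from the two conditions:
  b = (750 − 540) / (log₂ 16 − log₂ 5) = 210 / (4 − 2.3219) = 125.144 ms/bit
  a = 540 − 125.144 × 2.3219 = 249.426 ms
Then RT(8) = 249.426 + 125.144 × log₂ 8 = 249.426 + 125.144 × 3 ≈ 624.856 ms.

624.9 ms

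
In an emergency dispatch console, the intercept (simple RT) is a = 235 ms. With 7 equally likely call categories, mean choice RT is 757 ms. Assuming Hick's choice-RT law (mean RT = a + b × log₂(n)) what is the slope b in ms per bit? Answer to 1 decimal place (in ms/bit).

log₂(7) = 2.8074 bits.
b = (RT − a)/log₂ n = (757 − 235) / 2.8074 = 185.940 ms/bit.

185.9 ms/bit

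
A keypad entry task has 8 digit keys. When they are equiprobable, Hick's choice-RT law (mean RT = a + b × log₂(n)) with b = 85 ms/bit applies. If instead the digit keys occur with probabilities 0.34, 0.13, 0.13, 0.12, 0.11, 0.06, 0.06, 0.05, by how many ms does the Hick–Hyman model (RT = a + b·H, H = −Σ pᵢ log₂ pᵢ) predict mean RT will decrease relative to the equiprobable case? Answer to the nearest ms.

Equiprobable entropy H₀ = log₂ 8 = 3.0000 bits.
Skewed entropy H = −Σ pᵢ log₂ pᵢ = 2.7150 bits.
ΔRT = b·(H₀ − H) = 85 × 0.2850 = 24.23 ms.

24 ms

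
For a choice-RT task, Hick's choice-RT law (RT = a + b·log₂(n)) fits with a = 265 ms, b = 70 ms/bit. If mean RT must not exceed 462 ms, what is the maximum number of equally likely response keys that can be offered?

Set 265 + 70·log₂ n ≤ 462 → log₂ n ≤ (462 − 265)/70 = 2.8143.
So n ≤ 2^2.8143 = 7.034; the largest integer n is 7.

7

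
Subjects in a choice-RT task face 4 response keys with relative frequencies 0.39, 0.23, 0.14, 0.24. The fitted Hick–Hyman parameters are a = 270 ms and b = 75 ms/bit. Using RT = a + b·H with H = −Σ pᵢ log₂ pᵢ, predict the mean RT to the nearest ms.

413 ms

H = 0.39·log₂(1/0.39) + 0.23·log₂(1/0.23) + 0.14·log₂(1/0.14) + 0.24·log₂(1/0.24) = 1.9087 bits.
RT = 270 + 75 × 1.9087 = 413.15 ms.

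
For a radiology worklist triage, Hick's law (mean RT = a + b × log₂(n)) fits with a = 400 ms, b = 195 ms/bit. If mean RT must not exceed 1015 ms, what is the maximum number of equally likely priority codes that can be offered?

8

195·log₂ n ≤ 1015 − 400 = 615, giving log₂ n ≤ 3.1538 and n ≤ 8.900. The largest whole number is 8.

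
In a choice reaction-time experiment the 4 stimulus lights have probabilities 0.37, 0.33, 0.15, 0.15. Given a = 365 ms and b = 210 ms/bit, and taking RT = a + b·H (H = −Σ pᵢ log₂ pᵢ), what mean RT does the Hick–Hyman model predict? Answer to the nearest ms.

H = 0.37·log₂(1/0.37) + 0.33·log₂(1/0.33) + 0.15·log₂(1/0.15) + 0.15·log₂(1/0.15) = 1.8796 bits.
RT = 365 + 210 × 1.8796 = 759.72 ms.

760 ms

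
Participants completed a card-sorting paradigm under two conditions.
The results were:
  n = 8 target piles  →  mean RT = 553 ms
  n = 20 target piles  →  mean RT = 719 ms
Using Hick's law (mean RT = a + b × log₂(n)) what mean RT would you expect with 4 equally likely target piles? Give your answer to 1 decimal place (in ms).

Fit slope and intercept:
  b = (719 − 553) / (log₂ 20 − log₂ 8) = 166 / (4.3219 − 3) = 125.574 ms/bit
  a = 553 − 125.574 × 3 = 176.278 ms
Then RT(4) = 176.278 + 125.574 × log₂ 4 = 176.278 + 125.574 × 2 ≈ 427.426 ms.

427.4 ms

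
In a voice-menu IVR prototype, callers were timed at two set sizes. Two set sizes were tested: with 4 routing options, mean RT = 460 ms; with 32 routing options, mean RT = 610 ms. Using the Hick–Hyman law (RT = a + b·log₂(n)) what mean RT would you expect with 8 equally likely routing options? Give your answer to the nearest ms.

With log₂ n on the abscissa the relation is linear; from the two conditions:
  b = (610 − 460) / (log₂ 32 − log₂ 4) = 150 / (5 − 2) = 50 ms/bit
  a = 460 − 50 × 2 = 360 ms
Then RT(8) = 360 + 50 × log₂ 8 = 360 + 50 × 3 ≈ 510.000 ms.

510 ms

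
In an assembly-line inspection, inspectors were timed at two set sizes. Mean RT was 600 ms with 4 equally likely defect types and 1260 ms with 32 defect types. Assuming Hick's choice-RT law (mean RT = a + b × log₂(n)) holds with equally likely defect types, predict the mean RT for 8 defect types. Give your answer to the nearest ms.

820 ms

Solve the two-equation system in a and b:
  b = (1260 − 600) / (log₂ 32 − log₂ 4) = 660 / (5 − 2) = 220 ms/bit
  a = 600 − 220 × 2 = 160 ms
Then RT(8) = 160 + 220 × log₂ 8 = 160 + 220 × 3 ≈ 820.000 ms.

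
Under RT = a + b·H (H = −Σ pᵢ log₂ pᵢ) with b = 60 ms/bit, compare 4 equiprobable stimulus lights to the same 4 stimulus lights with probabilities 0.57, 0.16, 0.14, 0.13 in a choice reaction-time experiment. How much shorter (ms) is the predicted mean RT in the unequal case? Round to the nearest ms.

20 ms

Equiprobable entropy H₀ = log₂ 4 = 2.0000 bits.
Skewed entropy H = −Σ pᵢ log₂ pᵢ = 1.6650 bits.
ΔRT = b·(H₀ − H) = 60 × 0.3350 = 20.10 ms.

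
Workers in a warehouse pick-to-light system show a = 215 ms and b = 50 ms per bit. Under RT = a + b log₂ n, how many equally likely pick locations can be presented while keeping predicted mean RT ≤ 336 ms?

Set 215 + 50·log₂ n ≤ 336 → log₂ n ≤ (336 − 215)/50 = 2.4200.
So n ≤ 2^2.4200 = 5.352; the largest integer n is 5.

5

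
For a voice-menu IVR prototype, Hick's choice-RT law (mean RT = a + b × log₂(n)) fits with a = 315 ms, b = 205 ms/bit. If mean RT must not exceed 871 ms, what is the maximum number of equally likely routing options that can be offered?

205·log₂ n ≤ 871 − 315 = 556, giving log₂ n ≤ 2.7122 and n ≤ 6.553. The largest whole number is 6.

6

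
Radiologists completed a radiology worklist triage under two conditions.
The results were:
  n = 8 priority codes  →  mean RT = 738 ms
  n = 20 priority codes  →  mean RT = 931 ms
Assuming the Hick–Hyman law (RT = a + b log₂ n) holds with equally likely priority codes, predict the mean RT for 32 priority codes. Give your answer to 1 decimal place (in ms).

With log₂ n on the abscissa the relation is linear; from the two conditions:
  b = (931 − 738) / (log₂ 20 − log₂ 8) = 193 / (4.3219 − 3) = 145.999 ms/bit
  a = 738 − 145.999 × 3 = 300.003 ms
Then RT(32) = 300.003 + 145.999 × log₂ 32 = 300.003 + 145.999 × 5 ≈ 1029.998 ms.

1030.0 ms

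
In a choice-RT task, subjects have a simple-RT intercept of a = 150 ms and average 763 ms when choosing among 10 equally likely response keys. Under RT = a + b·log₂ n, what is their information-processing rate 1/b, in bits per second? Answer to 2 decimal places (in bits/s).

5.42 bits/s

Choice component = 763 − 150 = 613 ms over log₂(10) = 3.3219 bits.
b = 613 / 3.3219 = 184.531 ms/bit, so 1/b = 5.419 bits/s.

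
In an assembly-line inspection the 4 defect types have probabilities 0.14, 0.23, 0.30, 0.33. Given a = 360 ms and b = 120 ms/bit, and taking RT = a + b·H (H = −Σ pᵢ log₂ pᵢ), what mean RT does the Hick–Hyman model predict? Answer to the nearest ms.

592 ms

Entropy contributions −pᵢ log₂ pᵢ: 0.3971, 0.4877, 0.5211, 0.5278; sum H = 1.9337 bits.
RT = a + bH = 360 + 120·1.9337 = 592.04 ms.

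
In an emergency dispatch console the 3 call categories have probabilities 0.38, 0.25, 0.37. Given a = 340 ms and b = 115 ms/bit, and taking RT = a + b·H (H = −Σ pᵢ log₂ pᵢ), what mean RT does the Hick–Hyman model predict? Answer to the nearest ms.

Entropy contributions −pᵢ log₂ pᵢ: 0.5305, 0.5000, 0.5307; sum H = 1.5612 bits.
RT = a + bH = 340 + 115·1.5612 = 519.54 ms.

520 ms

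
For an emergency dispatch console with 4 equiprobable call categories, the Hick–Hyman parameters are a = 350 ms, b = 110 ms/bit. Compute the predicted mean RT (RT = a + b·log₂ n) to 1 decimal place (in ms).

log₂(4) = 2 bits, so RT = 350 + 110 × 2 ≈ 570.000 ms.

570.0 ms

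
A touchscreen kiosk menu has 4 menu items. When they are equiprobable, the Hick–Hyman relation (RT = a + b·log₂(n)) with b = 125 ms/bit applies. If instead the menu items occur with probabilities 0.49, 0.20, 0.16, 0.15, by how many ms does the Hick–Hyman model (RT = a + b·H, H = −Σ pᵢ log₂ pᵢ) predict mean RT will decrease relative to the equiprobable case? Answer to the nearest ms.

The RT saving is b·ΔH. Equiprobable H₀ = log₂(4) = 2.0000 bits; with the given probabilities H = 1.8022 bits.
b·(H₀ − H) = 125 × (2.0000 − 1.8022) = 24.72 ms.

25 ms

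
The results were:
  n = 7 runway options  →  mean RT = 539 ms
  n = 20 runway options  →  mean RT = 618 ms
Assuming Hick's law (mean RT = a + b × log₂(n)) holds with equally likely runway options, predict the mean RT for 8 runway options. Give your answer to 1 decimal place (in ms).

549.0 ms

With log₂ n on the abscissa the relation is linear; from the two conditions:
  b = (618 − 539) / (log₂ 20 − log₂ 7) = 79 / (4.3219 − 2.8074) = 52.160 ms/bit
  a = 539 − 52.160 × 2.8074 = 392.569 ms
Then RT(8) = 392.569 + 52.160 × log₂ 8 = 392.569 + 52.160 × 3 ≈ 549.048 ms.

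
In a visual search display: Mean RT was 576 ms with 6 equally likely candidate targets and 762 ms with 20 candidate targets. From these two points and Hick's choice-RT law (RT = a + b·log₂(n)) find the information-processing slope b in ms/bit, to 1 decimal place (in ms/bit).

b = (RT₂ − RT₁)/(log₂ n₂ − log₂ n₁) = (762 − 576)/(4.3219 − 2.5850) = 107.083 ms/bit.

107.1 ms/bit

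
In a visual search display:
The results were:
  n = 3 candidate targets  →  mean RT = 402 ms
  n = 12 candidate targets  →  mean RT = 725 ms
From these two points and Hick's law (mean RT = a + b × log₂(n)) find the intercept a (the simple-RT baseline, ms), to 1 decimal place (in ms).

146.0 ms

The slope on a log₂ axis is (725 − 402) / (3.5850 − 1.5850) = 161.500 ms/bit.
Intercept: a = 402 − 161.500·log₂(3) = 146.029 ms.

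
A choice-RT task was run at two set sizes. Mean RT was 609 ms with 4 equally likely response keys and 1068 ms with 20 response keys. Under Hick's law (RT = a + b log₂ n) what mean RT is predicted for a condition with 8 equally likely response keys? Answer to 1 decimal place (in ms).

806.7 ms

RT is linear in log₂ n, so two points fix the line:
  b = (1068 − 609) / (log₂ 20 − log₂ 4) = 459 / (4.3219 − 2) = 197.681 ms/bit
  a = 609 − 197.681 × 2 = 213.639 ms
Then RT(8) = 213.639 + 197.681 × log₂ 8 = 213.639 + 197.681 × 3 ≈ 806.681 ms.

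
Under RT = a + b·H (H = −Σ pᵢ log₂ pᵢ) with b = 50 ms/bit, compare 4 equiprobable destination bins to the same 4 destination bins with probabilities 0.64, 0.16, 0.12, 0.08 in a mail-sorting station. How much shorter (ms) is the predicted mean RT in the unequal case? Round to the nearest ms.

Equiprobable entropy H₀ = log₂ 4 = 2.0000 bits.
Skewed entropy H = −Σ pᵢ log₂ pᵢ = 1.4937 bits.
ΔRT = b·(H₀ − H) = 50 × 0.5063 = 25.32 ms.

25 ms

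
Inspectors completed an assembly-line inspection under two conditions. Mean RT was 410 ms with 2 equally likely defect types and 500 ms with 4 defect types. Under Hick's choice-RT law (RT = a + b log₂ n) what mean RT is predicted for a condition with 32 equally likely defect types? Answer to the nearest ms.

770 ms

With log₂ n on the abscissa the relation is linear; from the two conditions:
  b = (500 − 410) / (log₂ 4 − log₂ 2) = 90 / (2 − 1) = 90 ms/bit
  a = 410 − 90 × 1 = 320 ms
Then RT(32) = 320 + 90 × log₂ 32 = 320 + 90 × 5 ≈ 770.000 ms.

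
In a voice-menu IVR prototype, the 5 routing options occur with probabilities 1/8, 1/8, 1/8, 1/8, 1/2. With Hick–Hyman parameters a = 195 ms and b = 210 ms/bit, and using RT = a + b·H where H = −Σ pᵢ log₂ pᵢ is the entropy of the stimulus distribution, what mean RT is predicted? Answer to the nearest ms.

615 ms

H = −Σ pᵢ log₂ pᵢ = 0.125·3 + 0.125·3 + 0.125·3 + 0.125·3 + 0.5·1 = 2.000 bits.
RT = 195 + 210 × 2.000 = 615.00 ms.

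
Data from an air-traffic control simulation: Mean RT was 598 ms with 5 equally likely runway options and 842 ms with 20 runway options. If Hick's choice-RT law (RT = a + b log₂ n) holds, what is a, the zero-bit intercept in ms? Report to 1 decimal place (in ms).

314.7 ms

Slope: b = (842 − 598) / (log₂ 20 − log₂ 5) = 244/2.0000 = 122.000 ms/bit.
Intercept: a = 598 − 122.000·log₂(5) = 314.725 ms.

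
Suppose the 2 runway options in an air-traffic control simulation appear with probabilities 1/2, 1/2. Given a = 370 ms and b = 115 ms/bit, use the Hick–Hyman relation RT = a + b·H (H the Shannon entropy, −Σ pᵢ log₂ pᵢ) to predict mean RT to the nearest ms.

Each term −pᵢ log₂ pᵢ: 0.5·1 + 0.5·1; summed, H = 1.000 bits.
Mean RT = a + bH = 370 + 115·1.000 = 485.00 ms.

485 ms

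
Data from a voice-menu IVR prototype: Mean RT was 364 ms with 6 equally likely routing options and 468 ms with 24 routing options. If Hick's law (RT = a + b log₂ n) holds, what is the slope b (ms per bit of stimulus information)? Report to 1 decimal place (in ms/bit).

52.0 ms/bit

b = (RT₂ − RT₁)/(log₂ n₂ − log₂ n₁) = (468 − 364)/(4.5850 − 2.5850) = 52.000 ms/bit.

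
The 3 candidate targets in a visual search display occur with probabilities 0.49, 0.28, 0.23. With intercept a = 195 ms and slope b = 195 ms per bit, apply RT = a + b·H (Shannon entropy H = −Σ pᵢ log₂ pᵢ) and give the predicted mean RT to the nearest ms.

H = 0.49·log₂(1/0.49) + 0.28·log₂(1/0.28) + 0.23·log₂(1/0.23) = 1.5062 bits.
RT = 195 + 195 × 1.5062 = 488.70 ms.

489 ms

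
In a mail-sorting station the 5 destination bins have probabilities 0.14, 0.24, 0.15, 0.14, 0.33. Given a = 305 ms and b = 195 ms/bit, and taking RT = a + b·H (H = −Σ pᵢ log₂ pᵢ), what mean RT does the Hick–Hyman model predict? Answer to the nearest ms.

Entropy contributions −pᵢ log₂ pᵢ: 0.3971, 0.4941, 0.4105, 0.3971, 0.5278; sum H = 2.2267 bits.
RT = a + bH = 305 + 195·2.2267 = 739.21 ms.

739 ms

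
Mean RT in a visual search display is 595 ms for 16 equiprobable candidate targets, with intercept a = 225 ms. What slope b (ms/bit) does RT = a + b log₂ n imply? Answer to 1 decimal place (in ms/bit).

b = (595 − 225) / log₂(16) = 370 / 4 = 92.500 ms/bit.

92.5 ms/bit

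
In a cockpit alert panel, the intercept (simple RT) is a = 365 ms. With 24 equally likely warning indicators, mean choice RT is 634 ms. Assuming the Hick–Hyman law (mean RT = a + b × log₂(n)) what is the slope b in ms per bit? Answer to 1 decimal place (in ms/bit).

58.7 ms/bit

log₂(24) = 4.5850 bits.
b = (RT − a)/log₂ n = (634 − 365) / 4.5850 = 58.670 ms/bit.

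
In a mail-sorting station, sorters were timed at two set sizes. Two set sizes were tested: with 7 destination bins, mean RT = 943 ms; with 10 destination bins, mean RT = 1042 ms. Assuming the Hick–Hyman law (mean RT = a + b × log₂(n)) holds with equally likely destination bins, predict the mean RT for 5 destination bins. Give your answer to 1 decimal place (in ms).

Fit slope and intercept:
  b = (1042 − 943) / (log₂ 10 − log₂ 7) = 99 / (3.3219 − 2.8074) = 192.392 ms/bit
  a = 943 − 192.392 × 2.8074 = 402.886 ms
Then RT(5) = 402.886 + 192.392 × log₂ 5 = 402.886 + 192.392 × 2.3219 ≈ 849.608 ms.

849.6 ms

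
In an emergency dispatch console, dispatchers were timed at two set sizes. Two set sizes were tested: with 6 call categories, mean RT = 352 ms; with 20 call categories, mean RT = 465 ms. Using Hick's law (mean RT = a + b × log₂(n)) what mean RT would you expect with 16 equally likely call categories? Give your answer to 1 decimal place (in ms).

444.1 ms

With log₂ n on the abscissa the relation is linear; from the two conditions:
  b = (465 − 352) / (log₂ 20 − log₂ 6) = 113 / (4.3219 − 2.5850) = 65.056 ms/bit
  a = 352 − 65.056 × 2.5850 = 183.833 ms
Then RT(16) = 183.833 + 65.056 × log₂ 16 = 183.833 + 65.056 × 4 ≈ 444.057 ms.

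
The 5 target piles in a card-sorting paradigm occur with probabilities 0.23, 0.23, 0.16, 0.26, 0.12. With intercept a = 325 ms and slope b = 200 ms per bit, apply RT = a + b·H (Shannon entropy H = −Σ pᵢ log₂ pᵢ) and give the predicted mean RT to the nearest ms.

Entropy contributions −pᵢ log₂ pᵢ: 0.4877, 0.4877, 0.4230, 0.5053, 0.3671; sum H = 2.2707 bits.
RT = a + bH = 325 + 200·2.2707 = 779.14 ms.

779 ms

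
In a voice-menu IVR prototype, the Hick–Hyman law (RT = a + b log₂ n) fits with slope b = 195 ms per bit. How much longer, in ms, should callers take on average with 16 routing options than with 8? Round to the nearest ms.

195 ms

The intercept a cancels: ΔRT = b·(log₂ n₂ − log₂ n₁) = b·log₂(n₂/n₁).
log₂(16) − log₂(8) = log₂(16/8) = log₂(2) = 1.
ΔRT = 195 × 1.0000 = 195.000 ms.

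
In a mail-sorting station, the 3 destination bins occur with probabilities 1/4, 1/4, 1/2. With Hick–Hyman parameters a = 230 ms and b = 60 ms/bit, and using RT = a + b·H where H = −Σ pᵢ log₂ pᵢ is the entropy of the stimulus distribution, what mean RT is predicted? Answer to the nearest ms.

320 ms

H = −Σ pᵢ log₂ pᵢ = 0.25·2 + 0.25·2 + 0.5·1 = 1.500 bits.
RT = 230 + 60 × 1.500 = 320.00 ms.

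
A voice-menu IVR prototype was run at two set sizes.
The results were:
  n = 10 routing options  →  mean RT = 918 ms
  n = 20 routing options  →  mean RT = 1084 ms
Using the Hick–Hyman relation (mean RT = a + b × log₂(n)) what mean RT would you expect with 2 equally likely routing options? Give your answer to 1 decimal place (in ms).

532.6 ms

Solve the two-equation system in a and b:
  b = (1084 − 918) / (log₂ 20 − log₂ 10) = 166 / (4.3219 − 3.3219) = 166.000 ms/bit
  a = 918 − 166.000 × 3.3219 = 366.560 ms
Then RT(2) = 366.560 + 166.000 × log₂ 2 = 366.560 + 166.000 × 1 ≈ 532.560 ms.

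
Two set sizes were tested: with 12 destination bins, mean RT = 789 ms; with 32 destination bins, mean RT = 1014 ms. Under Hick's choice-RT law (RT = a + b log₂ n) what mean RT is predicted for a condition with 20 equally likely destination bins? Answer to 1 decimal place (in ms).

Solve the two-equation system in a and b:
  b = (1014 − 789) / (log₂ 32 − log₂ 12) = 225 / (5 − 3.5850) = 159.006 ms/bit
  a = 789 − 159.006 × 3.5850 = 218.968 ms
Then RT(20) = 218.968 + 159.006 × log₂ 20 = 218.968 + 159.006 × 4.3219 ≈ 906.182 ms.

906.2 ms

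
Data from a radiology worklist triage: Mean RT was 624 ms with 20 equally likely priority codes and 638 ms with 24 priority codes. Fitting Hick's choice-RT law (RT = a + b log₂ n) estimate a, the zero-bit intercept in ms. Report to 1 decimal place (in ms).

394.0 ms

Slope: b = (638 − 624) / (log₂ 24 − log₂ 20) = 14/0.2630 = 53.225 ms/bit.
Intercept: a = 624 − 53.225·log₂(20) = 393.965 ms.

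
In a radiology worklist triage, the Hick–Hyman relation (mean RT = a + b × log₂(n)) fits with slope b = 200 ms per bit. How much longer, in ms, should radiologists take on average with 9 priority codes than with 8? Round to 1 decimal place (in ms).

The intercept a cancels: ΔRT = b·(log₂ n₂ − log₂ n₁) = b·log₂(n₂/n₁).
log₂(9) − log₂(8) = 3.1699 − 3 = 0.1699.
ΔRT = 200 × 0.1699 = 33.985 ms.

34.0 ms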